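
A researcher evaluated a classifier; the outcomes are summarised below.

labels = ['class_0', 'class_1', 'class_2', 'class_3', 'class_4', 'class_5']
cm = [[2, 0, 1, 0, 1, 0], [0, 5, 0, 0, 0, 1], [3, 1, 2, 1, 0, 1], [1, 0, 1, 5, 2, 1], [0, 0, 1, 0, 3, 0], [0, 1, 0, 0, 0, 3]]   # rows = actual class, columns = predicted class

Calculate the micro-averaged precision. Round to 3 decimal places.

0.556

Micro-averaging pools counts across classes: ΣTP=20, ΣFP=16, ΣFN=16.
Micro-precision = TP/(TP+FP) on pooled counts = 0.556 (equals overall accuracy in single-label multiclass).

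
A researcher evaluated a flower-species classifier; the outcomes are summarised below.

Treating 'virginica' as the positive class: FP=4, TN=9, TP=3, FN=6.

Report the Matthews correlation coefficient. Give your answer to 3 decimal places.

0.027

MCC = (TP·TN − FP·FN) / √((TP+FP)(TP+FN)(TN+FP)(TN+FN))
Numerator = 3·9 − 4·6 = 3
Denominator = √(7·9·13·15) = √12285 = 110.8377
MCC = 3 / 110.8377 = 0.027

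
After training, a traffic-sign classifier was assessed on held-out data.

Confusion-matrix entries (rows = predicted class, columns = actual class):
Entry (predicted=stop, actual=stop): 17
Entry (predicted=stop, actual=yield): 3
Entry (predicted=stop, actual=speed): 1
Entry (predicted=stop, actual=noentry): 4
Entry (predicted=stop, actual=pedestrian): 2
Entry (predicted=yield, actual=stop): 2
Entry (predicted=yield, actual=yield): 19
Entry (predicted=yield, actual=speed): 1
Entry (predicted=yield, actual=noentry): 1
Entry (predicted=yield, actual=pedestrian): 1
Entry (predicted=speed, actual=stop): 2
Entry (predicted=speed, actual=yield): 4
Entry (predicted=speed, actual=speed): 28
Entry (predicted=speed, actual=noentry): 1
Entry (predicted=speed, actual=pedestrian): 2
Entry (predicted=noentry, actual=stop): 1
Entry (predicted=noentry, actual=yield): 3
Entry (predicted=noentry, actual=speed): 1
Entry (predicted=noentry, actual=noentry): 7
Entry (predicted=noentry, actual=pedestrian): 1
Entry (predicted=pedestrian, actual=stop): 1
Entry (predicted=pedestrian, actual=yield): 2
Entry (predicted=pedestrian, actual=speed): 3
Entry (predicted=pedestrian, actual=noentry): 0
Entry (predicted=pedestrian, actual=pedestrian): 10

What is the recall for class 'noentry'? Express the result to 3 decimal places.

One-vs-rest for 'noentry': TP = diagonal; FP = other classes predicted 'noentry'; FN = 'noentry' predicted as other.
recall = TP/(TP+FN).
noentry: TP=7, FN=4+1+1+0=6 → 7/13 = 0.5385

0.538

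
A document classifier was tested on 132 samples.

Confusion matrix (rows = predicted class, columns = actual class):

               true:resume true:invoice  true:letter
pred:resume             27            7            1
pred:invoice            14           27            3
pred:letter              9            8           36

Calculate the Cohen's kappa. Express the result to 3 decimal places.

Observed agreement pₒ = trace/N = 90/132 = 0.6818
Expected agreement pₑ = Σ (rowᵢ·colᵢ)/N² = (50·35 + 42·44 + 40·53)/132² = 0.3282
κ = (pₒ − pₑ)/(1 − pₑ) = (0.6818 − 0.3282)/(1 − 0.3282) = 0.526

0.526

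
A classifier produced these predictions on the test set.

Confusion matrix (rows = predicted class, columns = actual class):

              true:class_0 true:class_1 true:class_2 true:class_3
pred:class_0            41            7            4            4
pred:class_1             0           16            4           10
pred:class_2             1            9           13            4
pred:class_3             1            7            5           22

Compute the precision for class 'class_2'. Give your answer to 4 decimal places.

0.4815

Treat 'class_2' as positive and all other classes as negative.
precision = TP/(TP+FP).
class_2: TP=13, FP=1+9+4=14 → 13/27 = 0.48148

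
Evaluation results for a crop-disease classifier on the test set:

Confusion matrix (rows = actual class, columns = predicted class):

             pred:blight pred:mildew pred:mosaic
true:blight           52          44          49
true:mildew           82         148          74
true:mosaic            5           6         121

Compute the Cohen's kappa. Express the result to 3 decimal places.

Observed agreement pₒ = trace/N = 321/581 = 0.5525
Expected agreement pₑ = Σ (rowᵢ·colᵢ)/N² = (145·139 + 304·198 + 132·244)/581² = 0.3334
κ = (pₒ − pₑ)/(1 − pₑ) = (0.5525 − 0.3334)/(1 − 0.3334) = 0.329

0.329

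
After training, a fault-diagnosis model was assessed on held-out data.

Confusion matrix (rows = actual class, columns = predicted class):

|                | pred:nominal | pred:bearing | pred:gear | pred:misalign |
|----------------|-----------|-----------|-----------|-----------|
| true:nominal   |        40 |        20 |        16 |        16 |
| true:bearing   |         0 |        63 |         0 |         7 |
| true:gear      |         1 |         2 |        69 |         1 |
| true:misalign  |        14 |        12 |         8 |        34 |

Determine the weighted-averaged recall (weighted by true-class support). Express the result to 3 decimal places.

Per-class recall (TP/(TP+FN)):
  nominal: TP=40, FN=20+16+16=52 → 40/92 = 0.4348
  bearing: TP=63, FN=0+0+7=7 → 63/70 = 0.9000
  gear: TP=69, FN=1+2+1=4 → 69/73 = 0.9452
  misalign: TP=34, FN=14+12+8=34 → 34/68 = 0.5000
Weighted-recall = Σ (supportᵢ/N)·recallᵢ with N=303: (92/303)·0.4348 + (70/303)·0.9000 + (73/303)·0.9452 + (68/303)·0.5000 = 0.680

0.680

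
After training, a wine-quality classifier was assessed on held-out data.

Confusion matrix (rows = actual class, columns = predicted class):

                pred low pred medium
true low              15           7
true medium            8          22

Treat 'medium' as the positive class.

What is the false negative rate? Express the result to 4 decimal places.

0.2667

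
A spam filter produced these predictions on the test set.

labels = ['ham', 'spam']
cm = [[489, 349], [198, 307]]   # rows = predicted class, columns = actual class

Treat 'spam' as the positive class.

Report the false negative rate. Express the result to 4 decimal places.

0.5320

FNR = FN/(FN+TP) = 349/(349+307) = 0.5320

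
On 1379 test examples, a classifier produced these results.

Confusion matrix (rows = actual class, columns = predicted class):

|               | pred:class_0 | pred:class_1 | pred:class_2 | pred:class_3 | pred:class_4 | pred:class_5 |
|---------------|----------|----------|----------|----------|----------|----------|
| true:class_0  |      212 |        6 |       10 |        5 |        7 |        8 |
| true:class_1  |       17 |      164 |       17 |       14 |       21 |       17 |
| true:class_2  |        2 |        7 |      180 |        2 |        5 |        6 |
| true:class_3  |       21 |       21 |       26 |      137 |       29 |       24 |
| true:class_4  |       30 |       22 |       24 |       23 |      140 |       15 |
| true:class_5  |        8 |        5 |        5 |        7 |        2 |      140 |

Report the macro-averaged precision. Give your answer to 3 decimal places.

Per-class precision (TP/(TP+FP)):
  class_0: TP=212, FP=17+2+21+30+8=78 → 212/290 = 0.7310
  class_1: TP=164, FP=6+7+21+22+5=61 → 164/225 = 0.7289
  class_2: TP=180, FP=10+17+26+24+5=82 → 180/262 = 0.6870
  class_3: TP=137, FP=5+14+2+23+7=51 → 137/188 = 0.7287
  class_4: TP=140, FP=7+21+5+29+2=64 → 140/204 = 0.6863
  class_5: TP=140, FP=8+17+6+24+15=70 → 140/210 = 0.6667
Macro-precision = mean = (0.7310 + 0.7289 + 0.6870 + 0.7287 + 0.6863 + 0.6667) / 6 = 0.705

0.705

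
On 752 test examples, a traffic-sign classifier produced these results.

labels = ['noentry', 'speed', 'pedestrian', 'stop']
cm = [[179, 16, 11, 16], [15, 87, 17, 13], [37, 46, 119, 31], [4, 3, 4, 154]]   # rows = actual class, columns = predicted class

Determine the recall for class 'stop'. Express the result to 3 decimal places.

0.933

recall = TP/(TP+FN).
stop: TP=154, FN=4+3+4=11 → 154/165 = 0.9333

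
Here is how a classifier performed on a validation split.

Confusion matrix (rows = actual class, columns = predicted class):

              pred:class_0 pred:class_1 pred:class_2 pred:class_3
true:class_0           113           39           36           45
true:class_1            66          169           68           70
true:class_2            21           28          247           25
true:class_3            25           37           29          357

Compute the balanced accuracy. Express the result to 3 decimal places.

0.626

Balanced accuracy = mean of per-class recall.
  class_0: recall = 113/233 = 0.4850
  class_1: recall = 169/373 = 0.4531
  class_2: recall = 247/321 = 0.7695
  class_3: recall = 357/448 = 0.7969
Mean = (0.4850 + 0.4531 + 0.7695 + 0.7969) / 4 = 0.626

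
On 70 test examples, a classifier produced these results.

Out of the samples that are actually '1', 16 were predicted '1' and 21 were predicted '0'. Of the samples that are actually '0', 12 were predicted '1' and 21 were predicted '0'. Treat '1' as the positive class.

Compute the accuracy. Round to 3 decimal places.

0.529

Accuracy = (TP+TN)/N = (16+21)/70 = 0.529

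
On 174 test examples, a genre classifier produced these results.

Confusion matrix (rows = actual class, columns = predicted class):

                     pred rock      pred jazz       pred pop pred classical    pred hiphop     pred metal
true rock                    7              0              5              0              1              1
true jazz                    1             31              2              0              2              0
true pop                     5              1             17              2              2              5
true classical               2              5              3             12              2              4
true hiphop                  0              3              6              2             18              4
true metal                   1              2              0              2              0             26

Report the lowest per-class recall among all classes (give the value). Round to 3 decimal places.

0.429

Per-class recall (TP/(TP+FN)):
  rock: TP=7, FN=0+5+0+1+1=7 → 7/14 = 0.5000
  jazz: TP=31, FN=1+2+0+2+0=5 → 31/36 = 0.8611
  pop: TP=17, FN=5+1+2+2+5=15 → 17/32 = 0.5313
  classical: TP=12, FN=2+5+3+2+4=16 → 12/28 = 0.4286
  hiphop: TP=18, FN=0+3+6+2+4=15 → 18/33 = 0.5455
  metal: TP=26, FN=1+2+0+2+0=5 → 26/31 = 0.8387
Lowest is class 'classical' with recall = 0.429.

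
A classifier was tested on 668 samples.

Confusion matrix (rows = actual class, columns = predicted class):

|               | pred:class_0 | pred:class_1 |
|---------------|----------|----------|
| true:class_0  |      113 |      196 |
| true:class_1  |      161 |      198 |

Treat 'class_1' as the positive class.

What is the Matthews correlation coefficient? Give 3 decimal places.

MCC = (TP·TN − FP·FN) / √((TP+FP)(TP+FN)(TN+FP)(TN+FN))
Numerator = 198·113 − 196·161 = -9182
Denominator = √(394·359·309·274) = √11975667036 = 109433.3909
MCC = -9182 / 109433.3909 = -0.084

-0.084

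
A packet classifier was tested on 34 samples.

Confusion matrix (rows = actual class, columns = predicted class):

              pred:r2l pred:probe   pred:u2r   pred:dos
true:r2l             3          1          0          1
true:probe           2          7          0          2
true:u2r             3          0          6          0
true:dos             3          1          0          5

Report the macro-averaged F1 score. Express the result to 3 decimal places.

0.616

Per-class F1 score (2·TP/(2·TP+FP+FN)):
  r2l: TP=3, FP=2+3+3=8, FN=1+0+1=2 → 6/16 = 0.3750
  probe: TP=7, FP=1+0+1=2, FN=2+0+2=4 → 14/20 = 0.7000
  u2r: TP=6, FP=0+0+0=0, FN=3+0+0=3 → 12/15 = 0.8000
  dos: TP=5, FP=1+2+0=3, FN=3+1+0=4 → 10/17 = 0.5882
Macro-F1 score = mean = (0.3750 + 0.7000 + 0.8000 + 0.5882) / 4 = 0.616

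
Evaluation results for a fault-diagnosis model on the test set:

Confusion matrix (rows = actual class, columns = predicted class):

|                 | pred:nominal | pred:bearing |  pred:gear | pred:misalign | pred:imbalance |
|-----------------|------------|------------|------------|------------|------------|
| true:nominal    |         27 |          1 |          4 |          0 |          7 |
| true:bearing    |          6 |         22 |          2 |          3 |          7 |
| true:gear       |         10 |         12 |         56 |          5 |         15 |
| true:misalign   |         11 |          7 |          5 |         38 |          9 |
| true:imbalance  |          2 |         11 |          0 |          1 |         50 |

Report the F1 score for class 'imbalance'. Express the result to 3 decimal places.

F1 score = 2·TP/(2·TP+FP+FN).
imbalance: TP=50, FP=7+7+15+9=38, FN=2+11+0+1=14 → 100/152 = 0.6579

0.658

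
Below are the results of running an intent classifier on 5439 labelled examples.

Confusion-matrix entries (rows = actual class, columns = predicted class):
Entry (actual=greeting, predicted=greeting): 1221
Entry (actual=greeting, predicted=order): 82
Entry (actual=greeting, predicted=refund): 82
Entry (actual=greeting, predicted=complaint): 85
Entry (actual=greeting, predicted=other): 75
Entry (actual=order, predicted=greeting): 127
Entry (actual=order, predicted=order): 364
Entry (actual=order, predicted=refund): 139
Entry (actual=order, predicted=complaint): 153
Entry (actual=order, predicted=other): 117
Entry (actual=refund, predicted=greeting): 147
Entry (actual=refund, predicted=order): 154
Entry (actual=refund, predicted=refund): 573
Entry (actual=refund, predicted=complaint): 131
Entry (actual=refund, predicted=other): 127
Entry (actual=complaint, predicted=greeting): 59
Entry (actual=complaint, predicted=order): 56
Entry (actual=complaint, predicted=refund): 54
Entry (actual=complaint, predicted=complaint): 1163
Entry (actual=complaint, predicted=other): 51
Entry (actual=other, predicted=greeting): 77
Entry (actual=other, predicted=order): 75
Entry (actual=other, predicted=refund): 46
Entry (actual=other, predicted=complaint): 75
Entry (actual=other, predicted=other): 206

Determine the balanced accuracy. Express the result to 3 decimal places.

0.594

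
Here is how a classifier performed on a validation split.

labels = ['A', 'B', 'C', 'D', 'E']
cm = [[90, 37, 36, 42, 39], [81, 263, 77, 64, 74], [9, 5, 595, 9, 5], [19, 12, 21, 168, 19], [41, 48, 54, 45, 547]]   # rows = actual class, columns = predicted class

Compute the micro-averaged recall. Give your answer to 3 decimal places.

0.693

Micro-averaging pools counts across classes: ΣTP=1663, ΣFP=737, ΣFN=737.
Micro-recall = TP/(TP+FN) on pooled counts = 0.693 (equals overall accuracy in single-label multiclass).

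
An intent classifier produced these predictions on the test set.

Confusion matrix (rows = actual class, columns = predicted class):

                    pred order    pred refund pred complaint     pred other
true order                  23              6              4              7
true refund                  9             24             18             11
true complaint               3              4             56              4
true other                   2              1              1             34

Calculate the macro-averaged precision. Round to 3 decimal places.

Per-class precision (TP/(TP+FP)):
  order: TP=23, FP=9+3+2=14 → 23/37 = 0.6216
  refund: TP=24, FP=6+4+1=11 → 24/35 = 0.6857
  complaint: TP=56, FP=4+18+1=23 → 56/79 = 0.7089
  other: TP=34, FP=7+11+4=22 → 34/56 = 0.6071
Macro-precision = mean = (0.6216 + 0.6857 + 0.7089 + 0.6071) / 4 = 0.656

0.656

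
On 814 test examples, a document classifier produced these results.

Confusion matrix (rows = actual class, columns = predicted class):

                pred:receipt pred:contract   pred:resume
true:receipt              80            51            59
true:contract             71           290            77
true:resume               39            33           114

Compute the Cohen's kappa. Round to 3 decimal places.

0.355

Observed agreement pₒ = trace/N = 484/814 = 0.5946
Expected agreement pₑ = Σ (rowᵢ·colᵢ)/N² = (190·190 + 438·374 + 186·250)/814² = 0.3719
κ = (pₒ − pₑ)/(1 − pₑ) = (0.5946 − 0.3719)/(1 − 0.3719) = 0.355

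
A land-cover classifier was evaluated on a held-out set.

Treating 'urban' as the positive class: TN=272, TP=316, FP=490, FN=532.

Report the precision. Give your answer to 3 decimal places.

0.392

Precision = TP/(TP+FP) = 316/(316+490) = 316/806 = 0.392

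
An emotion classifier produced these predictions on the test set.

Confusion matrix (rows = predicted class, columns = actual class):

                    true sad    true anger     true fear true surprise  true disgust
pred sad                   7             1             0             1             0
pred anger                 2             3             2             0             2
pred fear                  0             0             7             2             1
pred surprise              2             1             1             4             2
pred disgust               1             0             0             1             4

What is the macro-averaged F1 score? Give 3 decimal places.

0.555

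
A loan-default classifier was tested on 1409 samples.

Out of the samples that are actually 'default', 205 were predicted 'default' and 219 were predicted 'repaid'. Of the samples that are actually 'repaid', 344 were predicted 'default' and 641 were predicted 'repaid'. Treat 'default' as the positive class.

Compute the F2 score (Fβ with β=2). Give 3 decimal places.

0.457

Fβ = (1+β²)·TP / ((1+β²)·TP + β²·FN + FP), with β²=4
= 5·205 / (5·205 + 4·219 + 344) = 0.457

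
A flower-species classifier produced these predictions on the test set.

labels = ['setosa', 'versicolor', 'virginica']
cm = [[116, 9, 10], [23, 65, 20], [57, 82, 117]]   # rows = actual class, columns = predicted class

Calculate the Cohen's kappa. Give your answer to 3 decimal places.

0.403

Observed agreement pₒ = trace/N = 298/499 = 0.5972
Expected agreement pₑ = Σ (rowᵢ·colᵢ)/N² = (135·196 + 108·156 + 256·147)/499² = 0.3251
κ = (pₒ − pₑ)/(1 − pₑ) = (0.5972 − 0.3251)/(1 − 0.3251) = 0.403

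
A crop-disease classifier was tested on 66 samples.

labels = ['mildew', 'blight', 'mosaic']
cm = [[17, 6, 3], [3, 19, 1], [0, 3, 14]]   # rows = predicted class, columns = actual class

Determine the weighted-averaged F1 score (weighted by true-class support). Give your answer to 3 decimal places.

Per-class F1 score (2·TP/(2·TP+FP+FN)):
  mildew: TP=17, FP=6+3=9, FN=3+0=3 → 34/46 = 0.7391
  blight: TP=19, FP=3+1=4, FN=6+3=9 → 38/51 = 0.7451
  mosaic: TP=14, FP=0+3=3, FN=3+1=4 → 28/35 = 0.8000
Weighted-F1 score = Σ (supportᵢ/N)·F1 scoreᵢ with N=66: (20/66)·0.7391 + (28/66)·0.7451 + (18/66)·0.8000 = 0.758

0.758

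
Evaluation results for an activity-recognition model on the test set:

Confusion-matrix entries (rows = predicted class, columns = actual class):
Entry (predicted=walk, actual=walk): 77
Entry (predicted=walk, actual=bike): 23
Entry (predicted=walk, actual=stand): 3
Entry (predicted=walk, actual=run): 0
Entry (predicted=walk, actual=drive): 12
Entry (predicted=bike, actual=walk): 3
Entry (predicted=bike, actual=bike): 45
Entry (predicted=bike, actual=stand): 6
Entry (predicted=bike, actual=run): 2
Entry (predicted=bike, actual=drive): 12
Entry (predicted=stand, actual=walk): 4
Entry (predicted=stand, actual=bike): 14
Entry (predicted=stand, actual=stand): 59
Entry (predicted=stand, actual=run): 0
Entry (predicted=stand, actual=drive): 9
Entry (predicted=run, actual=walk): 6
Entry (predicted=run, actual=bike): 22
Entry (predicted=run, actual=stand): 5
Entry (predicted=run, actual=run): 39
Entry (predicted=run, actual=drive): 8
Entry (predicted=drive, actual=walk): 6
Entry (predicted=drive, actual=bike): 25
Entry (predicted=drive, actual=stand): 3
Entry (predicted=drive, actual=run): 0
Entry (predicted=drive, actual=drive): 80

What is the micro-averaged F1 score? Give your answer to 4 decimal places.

0.6479

Micro-averaging pools counts across classes: ΣTP=300, ΣFP=163, ΣFN=163.
Micro-F1 score = 2·TP/(2·TP+FP+FN) on pooled counts = 0.6479 (equals overall accuracy in single-label multiclass).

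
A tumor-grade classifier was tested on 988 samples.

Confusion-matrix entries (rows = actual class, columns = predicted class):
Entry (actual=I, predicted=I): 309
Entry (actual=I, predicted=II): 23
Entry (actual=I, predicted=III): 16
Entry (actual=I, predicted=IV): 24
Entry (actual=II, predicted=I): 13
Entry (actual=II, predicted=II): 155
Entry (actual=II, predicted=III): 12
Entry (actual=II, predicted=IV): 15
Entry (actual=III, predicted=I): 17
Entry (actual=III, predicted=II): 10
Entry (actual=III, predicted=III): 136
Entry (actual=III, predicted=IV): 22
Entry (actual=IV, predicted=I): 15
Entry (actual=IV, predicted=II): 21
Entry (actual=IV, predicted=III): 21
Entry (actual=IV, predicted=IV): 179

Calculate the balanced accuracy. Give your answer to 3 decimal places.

0.780

Balanced accuracy = mean of per-class recall.
  I: recall = 309/372 = 0.8306
  II: recall = 155/195 = 0.7949
  III: recall = 136/185 = 0.7351
  IV: recall = 179/236 = 0.7585
Mean = (0.8306 + 0.7949 + 0.7351 + 0.7585) / 4 = 0.780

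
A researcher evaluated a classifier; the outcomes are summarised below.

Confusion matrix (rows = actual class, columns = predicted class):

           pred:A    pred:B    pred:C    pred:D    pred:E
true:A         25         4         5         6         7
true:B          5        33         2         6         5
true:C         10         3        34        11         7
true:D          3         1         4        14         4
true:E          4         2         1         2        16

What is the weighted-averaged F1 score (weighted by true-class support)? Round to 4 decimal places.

0.5810

Per-class F1 score (2·TP/(2·TP+FP+FN)):
  A: TP=25, FP=5+10+3+4=22, FN=4+5+6+7=22 → 50/94 = 0.53191
  B: TP=33, FP=4+3+1+2=10, FN=5+2+6+5=18 → 66/94 = 0.70213
  C: TP=34, FP=5+2+4+1=12, FN=10+3+11+7=31 → 68/111 = 0.61261
  D: TP=14, FP=6+6+11+2=25, FN=3+1+4+4=12 → 28/65 = 0.43077
  E: TP=16, FP=7+5+7+4=23, FN=4+2+1+2=9 → 32/64 = 0.50000
Weighted-F1 score = Σ (supportᵢ/N)·F1 scoreᵢ with N=214: (47/214)·0.53191 + (51/214)·0.70213 + (65/214)·0.61261 + (26/214)·0.43077 + (25/214)·0.50000 = 0.5810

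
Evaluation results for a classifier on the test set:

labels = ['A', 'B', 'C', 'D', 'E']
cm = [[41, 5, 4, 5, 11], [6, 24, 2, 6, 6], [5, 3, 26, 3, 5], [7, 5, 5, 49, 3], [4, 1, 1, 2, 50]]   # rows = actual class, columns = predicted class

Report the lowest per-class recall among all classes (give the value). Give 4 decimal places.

Per-class recall (TP/(TP+FN)):
  A: TP=41, FN=5+4+5+11=25 → 41/66 = 0.62121
  B: TP=24, FN=6+2+6+6=20 → 24/44 = 0.54545
  C: TP=26, FN=5+3+3+5=16 → 26/42 = 0.61905
  D: TP=49, FN=7+5+5+3=20 → 49/69 = 0.71014
  E: TP=50, FN=4+1+1+2=8 → 50/58 = 0.86207
Lowest is class 'B' with recall = 0.5455.

0.5455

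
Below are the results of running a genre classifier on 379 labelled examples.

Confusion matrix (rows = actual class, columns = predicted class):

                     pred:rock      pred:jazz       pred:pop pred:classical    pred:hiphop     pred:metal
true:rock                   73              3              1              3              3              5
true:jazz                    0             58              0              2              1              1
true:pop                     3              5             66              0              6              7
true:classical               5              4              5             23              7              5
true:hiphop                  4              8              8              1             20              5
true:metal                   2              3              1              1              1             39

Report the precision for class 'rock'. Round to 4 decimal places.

precision = TP/(TP+FP).
rock: TP=73, FP=0+3+5+4+2=14 → 73/87 = 0.83908

0.8391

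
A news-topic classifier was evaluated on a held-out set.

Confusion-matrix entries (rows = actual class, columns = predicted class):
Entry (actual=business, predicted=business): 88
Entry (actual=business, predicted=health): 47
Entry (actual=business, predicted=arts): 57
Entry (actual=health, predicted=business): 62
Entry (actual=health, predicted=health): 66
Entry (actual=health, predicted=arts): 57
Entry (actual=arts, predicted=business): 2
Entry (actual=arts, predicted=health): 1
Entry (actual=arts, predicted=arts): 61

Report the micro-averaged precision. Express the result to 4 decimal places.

Micro-averaging pools counts across classes: ΣTP=215, ΣFP=226, ΣFN=226.
Micro-precision = TP/(TP+FP) on pooled counts = 0.4875 (equals overall accuracy in single-label multiclass).

0.4875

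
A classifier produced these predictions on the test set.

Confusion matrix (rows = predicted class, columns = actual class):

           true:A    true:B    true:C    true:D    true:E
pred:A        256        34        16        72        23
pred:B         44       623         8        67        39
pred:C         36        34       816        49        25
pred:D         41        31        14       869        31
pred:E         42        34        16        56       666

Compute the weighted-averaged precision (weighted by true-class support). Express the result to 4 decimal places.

0.8200

Per-class precision (TP/(TP+FP)):
  A: TP=256, FP=34+16+72+23=145 → 256/401 = 0.63840
  B: TP=623, FP=44+8+67+39=158 → 623/781 = 0.79770
  C: TP=816, FP=36+34+49+25=144 → 816/960 = 0.85000
  D: TP=869, FP=41+31+14+31=117 → 869/986 = 0.88134
  E: TP=666, FP=42+34+16+56=148 → 666/814 = 0.81818
Weighted-precision = Σ (supportᵢ/N)·precisionᵢ with N=3942: (419/3942)·0.63840 + (756/3942)·0.79770 + (870/3942)·0.85000 + (1113/3942)·0.88134 + (784/3942)·0.81818 = 0.8200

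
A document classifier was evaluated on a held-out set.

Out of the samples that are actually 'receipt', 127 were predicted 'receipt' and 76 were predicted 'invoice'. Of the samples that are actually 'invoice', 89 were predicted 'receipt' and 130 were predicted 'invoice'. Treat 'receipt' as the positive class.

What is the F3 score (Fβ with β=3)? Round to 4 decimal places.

0.6216

Fβ = (1+β²)·TP / ((1+β²)·TP + β²·FN + FP), with β²=9
= 10·127 / (10·127 + 9·76 + 89) = 0.6216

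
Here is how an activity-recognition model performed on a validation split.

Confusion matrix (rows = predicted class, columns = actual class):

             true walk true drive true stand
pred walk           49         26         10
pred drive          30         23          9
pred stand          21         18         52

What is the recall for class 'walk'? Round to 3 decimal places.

0.490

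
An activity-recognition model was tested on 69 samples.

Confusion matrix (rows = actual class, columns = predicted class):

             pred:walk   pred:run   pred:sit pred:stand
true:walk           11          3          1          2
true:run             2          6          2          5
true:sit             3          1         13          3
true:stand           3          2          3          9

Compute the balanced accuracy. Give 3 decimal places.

Balanced accuracy = mean of per-class recall.
  walk: recall = 11/17 = 0.6471
  run: recall = 6/15 = 0.4000
  sit: recall = 13/20 = 0.6500
  stand: recall = 9/17 = 0.5294
Mean = (0.6471 + 0.4000 + 0.6500 + 0.5294) / 4 = 0.557

0.557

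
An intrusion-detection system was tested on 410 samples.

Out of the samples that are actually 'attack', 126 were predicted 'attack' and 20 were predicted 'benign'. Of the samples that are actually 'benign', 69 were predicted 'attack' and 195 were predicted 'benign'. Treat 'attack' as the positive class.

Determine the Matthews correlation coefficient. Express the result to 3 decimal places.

0.577

MCC = (TP·TN − FP·FN) / √((TP+FP)(TP+FN)(TN+FP)(TN+FN))
Numerator = 126·195 − 69·20 = 23190
Denominator = √(195·146·264·215) = √1615957200 = 40198.9701
MCC = 23190 / 40198.9701 = 0.577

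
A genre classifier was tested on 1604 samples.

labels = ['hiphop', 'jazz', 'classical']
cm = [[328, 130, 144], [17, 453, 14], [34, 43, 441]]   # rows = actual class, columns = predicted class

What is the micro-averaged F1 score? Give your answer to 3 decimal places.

Micro-averaging pools counts across classes: ΣTP=1222, ΣFP=382, ΣFN=382.
Micro-F1 score = 2·TP/(2·TP+FP+FN) on pooled counts = 0.762 (equals overall accuracy in single-label multiclass).

0.762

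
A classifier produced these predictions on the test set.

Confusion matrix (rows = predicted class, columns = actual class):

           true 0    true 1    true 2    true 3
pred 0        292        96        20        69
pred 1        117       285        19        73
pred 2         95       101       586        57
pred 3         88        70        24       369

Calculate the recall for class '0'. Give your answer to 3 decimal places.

0.493

Take TP from the diagonal, FP from the rest of the '0' prediction marginal, FN from the rest of the '0' actual marginal.
recall = TP/(TP+FN).
0: TP=292, FN=117+95+88=300 → 292/592 = 0.4932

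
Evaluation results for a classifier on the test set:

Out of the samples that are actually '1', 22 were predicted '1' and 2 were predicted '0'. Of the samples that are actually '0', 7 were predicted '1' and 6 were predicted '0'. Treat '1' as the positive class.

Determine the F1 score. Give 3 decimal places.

Precision = TP/(TP+FP) = 22/29 = 0.7586
Recall = TP/(TP+FN) = 22/24 = 0.9167
F1 = 2·TP/(2·TP+FP+FN) = 44/53 = 0.830

0.830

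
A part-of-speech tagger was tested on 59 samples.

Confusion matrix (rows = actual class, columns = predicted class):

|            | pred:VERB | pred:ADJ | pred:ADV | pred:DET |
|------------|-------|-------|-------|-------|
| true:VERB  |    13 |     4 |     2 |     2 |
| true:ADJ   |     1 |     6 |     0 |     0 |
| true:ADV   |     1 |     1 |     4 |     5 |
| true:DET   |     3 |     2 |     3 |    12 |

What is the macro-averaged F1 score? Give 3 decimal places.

Per-class F1 score (2·TP/(2·TP+FP+FN)):
  VERB: TP=13, FP=1+1+3=5, FN=4+2+2=8 → 26/39 = 0.6667
  ADJ: TP=6, FP=4+1+2=7, FN=1+0+0=1 → 12/20 = 0.6000
  ADV: TP=4, FP=2+0+3=5, FN=1+1+5=7 → 8/20 = 0.4000
  DET: TP=12, FP=2+0+5=7, FN=3+2+3=8 → 24/39 = 0.6154
Macro-F1 score = mean = (0.6667 + 0.6000 + 0.4000 + 0.6154) / 4 = 0.571

0.571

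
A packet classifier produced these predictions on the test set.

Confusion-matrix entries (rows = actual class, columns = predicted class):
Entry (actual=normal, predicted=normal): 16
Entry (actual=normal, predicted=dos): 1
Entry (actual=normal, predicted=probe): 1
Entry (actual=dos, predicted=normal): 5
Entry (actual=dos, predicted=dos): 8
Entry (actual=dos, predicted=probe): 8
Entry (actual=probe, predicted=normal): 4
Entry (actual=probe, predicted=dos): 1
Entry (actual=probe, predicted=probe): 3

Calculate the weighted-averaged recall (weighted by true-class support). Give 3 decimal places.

Per-class recall (TP/(TP+FN)):
  normal: TP=16, FN=1+1=2 → 16/18 = 0.8889
  dos: TP=8, FN=5+8=13 → 8/21 = 0.3810
  probe: TP=3, FN=4+1=5 → 3/8 = 0.3750
Weighted-recall = Σ (supportᵢ/N)·recallᵢ with N=47: (18/47)·0.8889 + (21/47)·0.3810 + (8/47)·0.3750 = 0.574

0.574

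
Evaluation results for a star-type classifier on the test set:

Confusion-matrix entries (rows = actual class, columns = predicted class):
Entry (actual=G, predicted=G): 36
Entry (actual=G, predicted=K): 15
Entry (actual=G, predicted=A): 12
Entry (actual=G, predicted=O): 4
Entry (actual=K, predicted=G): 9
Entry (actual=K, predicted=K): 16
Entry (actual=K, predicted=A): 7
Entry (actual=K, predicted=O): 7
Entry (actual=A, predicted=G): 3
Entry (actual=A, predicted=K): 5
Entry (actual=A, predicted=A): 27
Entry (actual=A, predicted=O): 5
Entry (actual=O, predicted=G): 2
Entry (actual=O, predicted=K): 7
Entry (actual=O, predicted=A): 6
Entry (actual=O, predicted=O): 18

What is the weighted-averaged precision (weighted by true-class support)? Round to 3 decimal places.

0.564

Per-class precision (TP/(TP+FP)):
  G: TP=36, FP=9+3+2=14 → 36/50 = 0.7200
  K: TP=16, FP=15+5+7=27 → 16/43 = 0.3721
  A: TP=27, FP=12+7+6=25 → 27/52 = 0.5192
  O: TP=18, FP=4+7+5=16 → 18/34 = 0.5294
Weighted-precision = Σ (supportᵢ/N)·precisionᵢ with N=179: (67/179)·0.7200 + (39/179)·0.3721 + (40/179)·0.5192 + (33/179)·0.5294 = 0.564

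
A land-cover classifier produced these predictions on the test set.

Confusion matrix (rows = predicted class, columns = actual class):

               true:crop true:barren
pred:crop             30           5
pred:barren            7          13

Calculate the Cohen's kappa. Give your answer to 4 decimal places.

0.5182

Observed agreement pₒ = trace/N = 43/55 = 0.78182
Expected agreement pₑ = Σ (rowᵢ·colᵢ)/N² = (37·35 + 18·20)/55² = 0.54711
κ = (pₒ − pₑ)/(1 − pₑ) = (0.78182 − 0.54711)/(1 − 0.54711) = 0.5182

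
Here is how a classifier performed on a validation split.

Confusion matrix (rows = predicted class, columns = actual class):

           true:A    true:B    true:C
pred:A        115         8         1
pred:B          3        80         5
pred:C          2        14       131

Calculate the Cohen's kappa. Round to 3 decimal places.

Observed agreement pₒ = trace/N = 326/359 = 0.9081
Expected agreement pₑ = Σ (rowᵢ·colᵢ)/N² = (120·124 + 102·88 + 137·147)/359² = 0.3414
κ = (pₒ − pₑ)/(1 − pₑ) = (0.9081 − 0.3414)/(1 − 0.3414) = 0.860

0.860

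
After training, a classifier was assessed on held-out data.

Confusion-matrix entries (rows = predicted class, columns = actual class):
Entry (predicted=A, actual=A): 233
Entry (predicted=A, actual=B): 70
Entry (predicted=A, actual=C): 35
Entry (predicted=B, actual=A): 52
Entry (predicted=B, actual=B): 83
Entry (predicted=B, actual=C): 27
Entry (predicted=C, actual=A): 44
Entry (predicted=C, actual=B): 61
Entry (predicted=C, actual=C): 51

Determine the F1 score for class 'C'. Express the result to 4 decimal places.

0.3792

F1 score = 2·TP/(2·TP+FP+FN).
C: TP=51, FP=44+61=105, FN=35+27=62 → 102/269 = 0.37918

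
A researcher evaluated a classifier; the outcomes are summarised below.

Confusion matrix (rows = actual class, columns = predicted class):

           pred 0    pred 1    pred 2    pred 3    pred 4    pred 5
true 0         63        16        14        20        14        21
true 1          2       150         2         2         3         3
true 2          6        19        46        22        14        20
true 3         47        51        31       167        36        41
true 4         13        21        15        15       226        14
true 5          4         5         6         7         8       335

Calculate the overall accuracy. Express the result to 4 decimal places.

Accuracy = trace / total = (63+150+46+167+226+335=987) / 1479 = 987/1479 = 0.6673

0.6673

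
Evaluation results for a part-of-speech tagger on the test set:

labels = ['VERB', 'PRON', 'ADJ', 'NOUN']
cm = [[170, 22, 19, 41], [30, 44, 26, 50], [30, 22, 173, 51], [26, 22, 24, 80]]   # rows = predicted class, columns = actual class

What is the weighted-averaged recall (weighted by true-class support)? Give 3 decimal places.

0.563

Per-class recall (TP/(TP+FN)):
  VERB: TP=170, FN=30+30+26=86 → 170/256 = 0.6641
  PRON: TP=44, FN=22+22+22=66 → 44/110 = 0.4000
  ADJ: TP=173, FN=19+26+24=69 → 173/242 = 0.7149
  NOUN: TP=80, FN=41+50+51=142 → 80/222 = 0.3604
Weighted-recall = Σ (supportᵢ/N)·recallᵢ with N=830: (256/830)·0.6641 + (110/830)·0.4000 + (242/830)·0.7149 + (222/830)·0.3604 = 0.563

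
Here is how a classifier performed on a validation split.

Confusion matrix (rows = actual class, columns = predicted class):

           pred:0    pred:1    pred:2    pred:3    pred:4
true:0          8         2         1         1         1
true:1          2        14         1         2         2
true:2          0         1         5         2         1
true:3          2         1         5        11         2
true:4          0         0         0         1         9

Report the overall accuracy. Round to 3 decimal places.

0.635

Accuracy = trace / total = (8+14+5+11+9=47) / 74 = 47/74 = 0.635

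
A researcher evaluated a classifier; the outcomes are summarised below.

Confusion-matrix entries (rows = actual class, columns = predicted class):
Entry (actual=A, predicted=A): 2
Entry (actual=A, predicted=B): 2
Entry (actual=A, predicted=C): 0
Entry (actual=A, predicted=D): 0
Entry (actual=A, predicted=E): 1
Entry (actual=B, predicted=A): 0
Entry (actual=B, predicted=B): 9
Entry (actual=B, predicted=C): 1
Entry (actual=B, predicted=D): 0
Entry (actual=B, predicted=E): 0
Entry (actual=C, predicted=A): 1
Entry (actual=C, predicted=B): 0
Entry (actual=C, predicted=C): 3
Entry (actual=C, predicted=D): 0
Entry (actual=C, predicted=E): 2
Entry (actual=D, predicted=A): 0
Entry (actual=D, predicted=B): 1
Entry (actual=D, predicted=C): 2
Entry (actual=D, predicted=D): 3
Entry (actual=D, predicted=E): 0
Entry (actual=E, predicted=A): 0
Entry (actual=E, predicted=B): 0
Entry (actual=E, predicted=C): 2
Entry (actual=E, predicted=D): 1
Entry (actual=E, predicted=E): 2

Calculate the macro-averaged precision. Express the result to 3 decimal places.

Per-class precision (TP/(TP+FP)):
  A: TP=2, FP=0+1+0+0=1 → 2/3 = 0.6667
  B: TP=9, FP=2+0+1+0=3 → 9/12 = 0.7500
  C: TP=3, FP=0+1+2+2=5 → 3/8 = 0.3750
  D: TP=3, FP=0+0+0+1=1 → 3/4 = 0.7500
  E: TP=2, FP=1+0+2+0=3 → 2/5 = 0.4000
Macro-precision = mean = (0.6667 + 0.7500 + 0.3750 + 0.7500 + 0.4000) / 5 = 0.588

0.588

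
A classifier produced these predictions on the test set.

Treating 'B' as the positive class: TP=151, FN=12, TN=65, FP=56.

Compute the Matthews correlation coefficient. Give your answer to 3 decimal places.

0.516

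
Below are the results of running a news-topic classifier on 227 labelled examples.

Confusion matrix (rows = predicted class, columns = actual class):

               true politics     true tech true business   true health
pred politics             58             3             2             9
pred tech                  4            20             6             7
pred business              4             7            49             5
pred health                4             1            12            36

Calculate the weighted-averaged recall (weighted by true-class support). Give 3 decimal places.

0.718

Per-class recall (TP/(TP+FN)):
  politics: TP=58, FN=4+4+4=12 → 58/70 = 0.8286
  tech: TP=20, FN=3+7+1=11 → 20/31 = 0.6452
  business: TP=49, FN=2+6+12=20 → 49/69 = 0.7101
  health: TP=36, FN=9+7+5=21 → 36/57 = 0.6316
Weighted-recall = Σ (supportᵢ/N)·recallᵢ with N=227: (70/227)·0.8286 + (31/227)·0.6452 + (69/227)·0.7101 + (57/227)·0.6316 = 0.718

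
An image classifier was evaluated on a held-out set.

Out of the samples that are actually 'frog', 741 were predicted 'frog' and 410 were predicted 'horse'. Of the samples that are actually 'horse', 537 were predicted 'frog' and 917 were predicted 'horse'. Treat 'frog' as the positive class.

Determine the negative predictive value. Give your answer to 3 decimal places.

NPV = TN/(TN+FN) = 917/(917+410) = 0.691

0.691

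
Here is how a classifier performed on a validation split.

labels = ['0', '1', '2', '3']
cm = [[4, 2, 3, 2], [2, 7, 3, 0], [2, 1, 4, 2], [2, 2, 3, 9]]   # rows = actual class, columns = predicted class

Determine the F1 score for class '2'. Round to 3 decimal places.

Take TP from the diagonal, FP from the rest of the '2' prediction marginal, FN from the rest of the '2' actual marginal.
F1 score = 2·TP/(2·TP+FP+FN).
2: TP=4, FP=3+3+3=9, FN=2+1+2=5 → 8/22 = 0.3636

0.364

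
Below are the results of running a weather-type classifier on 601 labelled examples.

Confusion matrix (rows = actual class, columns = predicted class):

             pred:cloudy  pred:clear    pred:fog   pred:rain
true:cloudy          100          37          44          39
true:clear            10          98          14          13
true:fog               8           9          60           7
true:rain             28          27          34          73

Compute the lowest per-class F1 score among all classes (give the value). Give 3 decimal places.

Per-class F1 score (2·TP/(2·TP+FP+FN)):
  cloudy: TP=100, FP=10+8+28=46, FN=37+44+39=120 → 200/366 = 0.5464
  clear: TP=98, FP=37+9+27=73, FN=10+14+13=37 → 196/306 = 0.6405
  fog: TP=60, FP=44+14+34=92, FN=8+9+7=24 → 120/236 = 0.5085
  rain: TP=73, FP=39+13+7=59, FN=28+27+34=89 → 146/294 = 0.4966
Lowest is class 'rain' with F1 score = 0.497.

0.497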